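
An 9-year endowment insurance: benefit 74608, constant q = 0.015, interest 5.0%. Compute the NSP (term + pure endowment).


Term component = 7530.3114
Pure endowment = 9_p_x * v^9 * benefit = 0.872823 * 0.644609 * 74608 = 41976.6505
NSP = 49506.9619


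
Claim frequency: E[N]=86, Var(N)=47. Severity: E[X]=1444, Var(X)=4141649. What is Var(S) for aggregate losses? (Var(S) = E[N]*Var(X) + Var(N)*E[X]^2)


Var(S) = E[N]*Var(X) + Var(N)*E[X]^2
= 86*4141649 + 47*1444^2
= 356181814 + 98001392
= 4.5418e+08


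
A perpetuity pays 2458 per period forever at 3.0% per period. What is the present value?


PV = PMT / i
= 2458 / 0.03
= 81933.3333


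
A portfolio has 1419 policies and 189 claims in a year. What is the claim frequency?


frequency = claims / policies
= 189 / 1419
= 0.1332


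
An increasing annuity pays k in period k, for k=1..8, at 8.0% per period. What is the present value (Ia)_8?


(Ia)_n = sum_{k=1}^{n} k * v^k, v = 1/(1+i)
v = 0.925926
Sum computed term by term:
(Ia)_8 = 23.5527


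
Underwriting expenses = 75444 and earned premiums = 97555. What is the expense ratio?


Expense ratio = expenses / premiums
= 75444 / 97555
= 0.7733


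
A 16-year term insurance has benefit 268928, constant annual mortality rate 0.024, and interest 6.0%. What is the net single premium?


NSP = benefit * sum_{k=0}^{n-1} k_p_x * q * v^(k+1)
With constant q=0.024, v=0.943396
Sum = 0.209465
NSP = 268928 * 0.209465
= 56331.0312


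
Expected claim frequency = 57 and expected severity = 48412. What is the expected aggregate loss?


E[S] = E[N] * E[X]
= 57 * 48412
= 2.7595e+06


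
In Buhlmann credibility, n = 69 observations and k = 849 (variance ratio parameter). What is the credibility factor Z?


Z = n / (n + k)
= 69 / (69 + 849)
= 69 / 918
= 0.0752


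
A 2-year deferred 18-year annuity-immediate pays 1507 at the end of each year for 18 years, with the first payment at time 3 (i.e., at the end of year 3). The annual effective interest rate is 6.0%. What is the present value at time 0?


PV at time 2 of the 18-year annuity-immediate:
a_n = 1507 * (1-(1+0.06)^(-18))/0.06 = 16317.1984
Discount back 2 years to time 0:
PV = 16317.1984 * (1+0.06)^(-2)
= 16317.1984 * 0.889996
= 14522.2485


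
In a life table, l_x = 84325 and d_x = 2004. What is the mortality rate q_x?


q_x = d_x / l_x
= 2004 / 84325
= 0.0238


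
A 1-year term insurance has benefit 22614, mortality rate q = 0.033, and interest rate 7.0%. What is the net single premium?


NSP = benefit * q * v
v = 1/(1+i) = 0.934579
NSP = 22614 * 0.033 * 0.934579
= 697.4411


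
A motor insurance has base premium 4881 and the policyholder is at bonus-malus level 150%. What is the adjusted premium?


adjusted = base * BM_level / 100
= 4881 * 150 / 100
= 4881 * 1.5
= 7321.5


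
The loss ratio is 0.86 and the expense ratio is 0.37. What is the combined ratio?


Combined ratio = loss ratio + expense ratio
= 0.86 + 0.37
= 1.23


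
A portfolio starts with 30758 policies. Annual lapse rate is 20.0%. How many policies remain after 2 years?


remaining = initial * (1 - lapse)^years
= 30758 * (1 - 0.2)^2
= 30758 * 0.64
= 19685.12


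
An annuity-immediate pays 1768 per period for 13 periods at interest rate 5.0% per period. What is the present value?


PV = PMT * (1 - (1+i)^(-n)) / i
= 1768 * (1 - (1+0.05)^(-13)) / 0.05
= 1768 * (1 - 0.530321) / 0.05
= 1768 * 9.393573
= 16607.837


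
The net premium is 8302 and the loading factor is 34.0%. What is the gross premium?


Gross = net * (1 + loading)
= 8302 * (1 + 0.34)
= 8302 * 1.34
= 11124.68


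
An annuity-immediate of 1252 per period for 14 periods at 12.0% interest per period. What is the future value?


FV = PMT * ((1+i)^n - 1) / i
= 1252 * ((1.12)^14 - 1) / 0.12
= 1252 * (4.887112 - 1) / 0.12
= 40555.5382


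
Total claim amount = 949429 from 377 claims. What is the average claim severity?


severity = total / number
= 949429 / 377
= 2518.3793


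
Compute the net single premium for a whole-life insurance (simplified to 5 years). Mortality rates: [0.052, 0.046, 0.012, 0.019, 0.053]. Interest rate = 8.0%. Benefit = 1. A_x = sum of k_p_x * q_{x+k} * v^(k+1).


v = 0.925926
Year 0: k_p_x=1.0, q=0.052, term=0.048148
Year 1: k_p_x=0.948, q=0.046, term=0.037387
Year 2: k_p_x=0.904392, q=0.012, term=0.008615
Year 3: k_p_x=0.893539, q=0.019, term=0.012479
Year 4: k_p_x=0.876562, q=0.053, term=0.031618
A_x = 0.1382


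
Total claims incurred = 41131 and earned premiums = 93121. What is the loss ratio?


Loss ratio = claims / premiums
= 41131 / 93121
= 0.4417


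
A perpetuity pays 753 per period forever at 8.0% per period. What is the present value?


PV = PMT / i
= 753 / 0.08
= 9412.5


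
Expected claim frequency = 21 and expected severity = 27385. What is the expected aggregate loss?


E[S] = E[N] * E[X]
= 21 * 27385
= 575085


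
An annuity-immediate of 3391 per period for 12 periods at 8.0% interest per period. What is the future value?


FV = PMT * ((1+i)^n - 1) / i
= 3391 * ((1.08)^12 - 1) / 0.08
= 3391 * (2.51817 - 1) / 0.08
= 64351.4358


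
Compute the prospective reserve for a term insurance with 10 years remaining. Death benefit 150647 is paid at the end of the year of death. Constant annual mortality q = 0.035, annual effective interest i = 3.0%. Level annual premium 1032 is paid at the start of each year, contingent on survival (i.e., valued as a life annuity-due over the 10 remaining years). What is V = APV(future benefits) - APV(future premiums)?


v = 1/(1+i) = 0.970874
APV(future benefits) per unit = sum_{k=0}^{9} k_p_x * q * v^(k+1) = 0.257882
APV(future benefits) = 150647 * 0.257882 = 38849.1908
Life annuity-due factor ä_{x:10} = sum_{k=0}^{9} k_p_x * v^k = 7.589107
APV(future premiums) = 1032 * 7.589107 = 7831.9583
V = 38849.1908 - 7831.9583
= 31017.2325


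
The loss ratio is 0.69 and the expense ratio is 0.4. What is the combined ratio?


Combined ratio = loss ratio + expense ratio
= 0.69 + 0.4
= 1.09


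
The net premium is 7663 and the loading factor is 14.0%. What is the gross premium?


Gross = net * (1 + loading)
= 7663 * (1 + 0.14)
= 7663 * 1.14
= 8735.82


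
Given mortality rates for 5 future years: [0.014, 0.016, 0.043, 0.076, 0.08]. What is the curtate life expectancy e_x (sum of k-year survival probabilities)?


e_x = sum_{k=1}^{n} k_p_x
k_p_x values:
  1_p_x = 0.986
  2_p_x = 0.970224
  3_p_x = 0.928504
  4_p_x = 0.857938
  5_p_x = 0.789303
e_x = 4.532


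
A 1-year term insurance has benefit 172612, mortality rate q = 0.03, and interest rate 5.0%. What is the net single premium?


NSP = benefit * q * v
v = 1/(1+i) = 0.952381
NSP = 172612 * 0.03 * 0.952381
= 4931.7714


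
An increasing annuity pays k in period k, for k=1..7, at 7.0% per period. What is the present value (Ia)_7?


(Ia)_n = sum_{k=1}^{n} k * v^k, v = 1/(1+i)
v = 0.934579
Sum computed term by term:
(Ia)_7 = 20.1042


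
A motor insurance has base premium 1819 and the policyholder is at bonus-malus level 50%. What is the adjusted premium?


adjusted = base * BM_level / 100
= 1819 * 50 / 100
= 1819 * 0.5
= 909.5


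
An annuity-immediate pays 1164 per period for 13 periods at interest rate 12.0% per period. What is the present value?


PV = PMT * (1 - (1+i)^(-n)) / i
= 1164 * (1 - (1+0.12)^(-13)) / 0.12
= 1164 * (1 - 0.229174) / 0.12
= 1164 * 6.423548
= 7477.0104


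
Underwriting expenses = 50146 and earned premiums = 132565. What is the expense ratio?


Expense ratio = expenses / premiums
= 50146 / 132565
= 0.3783


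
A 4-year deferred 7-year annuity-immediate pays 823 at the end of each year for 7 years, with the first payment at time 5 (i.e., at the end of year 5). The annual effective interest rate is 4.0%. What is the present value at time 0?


PV at time 4 of the 7-year annuity-immediate:
a_n = 823 * (1-(1+0.04)^(-7))/0.04 = 4939.691
Discount back 4 years to time 0:
PV = 4939.691 * (1+0.04)^(-4)
= 4939.691 * 0.854804
= 4222.4686


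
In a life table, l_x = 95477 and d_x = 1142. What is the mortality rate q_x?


q_x = d_x / l_x
= 1142 / 95477
= 0.012


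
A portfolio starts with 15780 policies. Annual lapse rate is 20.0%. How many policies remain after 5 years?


remaining = initial * (1 - lapse)^years
= 15780 * (1 - 0.2)^5
= 15780 * 0.32768
= 5170.7904


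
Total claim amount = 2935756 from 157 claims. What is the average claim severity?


severity = total / number
= 2935756 / 157
= 18699.0828


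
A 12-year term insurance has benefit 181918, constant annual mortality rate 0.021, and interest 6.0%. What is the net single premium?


NSP = benefit * sum_{k=0}^{n-1} k_p_x * q * v^(k+1)
With constant q=0.021, v=0.943396
Sum = 0.159384
NSP = 181918 * 0.159384
= 28994.8907


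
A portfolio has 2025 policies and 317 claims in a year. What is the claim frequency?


frequency = claims / policies
= 317 / 2025
= 0.1565


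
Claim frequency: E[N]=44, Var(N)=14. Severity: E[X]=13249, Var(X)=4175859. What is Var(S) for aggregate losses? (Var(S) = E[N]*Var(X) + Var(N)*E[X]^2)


Var(S) = E[N]*Var(X) + Var(N)*E[X]^2
= 44*4175859 + 14*13249^2
= 183737796 + 2457504014
= 2.6412e+09


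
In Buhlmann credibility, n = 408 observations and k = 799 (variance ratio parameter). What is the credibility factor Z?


Z = n / (n + k)
= 408 / (408 + 799)
= 408 / 1207
= 0.338


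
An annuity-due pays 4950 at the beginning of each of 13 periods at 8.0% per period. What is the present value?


PV_due = PMT * (1-(1+i)^(-n))/i * (1+i)
PV_immediate = 39123.6909
PV_due = 39123.6909 * 1.08
= 42253.5862


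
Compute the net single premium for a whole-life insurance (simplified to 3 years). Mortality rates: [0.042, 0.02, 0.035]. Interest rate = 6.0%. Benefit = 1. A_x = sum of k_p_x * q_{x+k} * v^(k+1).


v = 0.943396
Year 0: k_p_x=1.0, q=0.042, term=0.039623
Year 1: k_p_x=0.958, q=0.02, term=0.017052
Year 2: k_p_x=0.93884, q=0.035, term=0.027589
A_x = 0.0843


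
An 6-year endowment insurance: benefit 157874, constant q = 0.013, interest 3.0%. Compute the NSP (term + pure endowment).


Term component = 10775.0406
Pure endowment = 6_p_x * v^6 * benefit = 0.924491 * 0.837484 * 157874 = 122233.4812
NSP = 133008.5217


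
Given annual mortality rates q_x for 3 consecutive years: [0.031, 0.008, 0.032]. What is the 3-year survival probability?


p_k = 1 - q_k for each year
Survival = product of (1 - q_k)
= 0.969 * 0.992 * 0.968
= 0.9305


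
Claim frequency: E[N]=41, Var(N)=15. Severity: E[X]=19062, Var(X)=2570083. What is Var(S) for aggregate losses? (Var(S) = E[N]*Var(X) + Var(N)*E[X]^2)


Var(S) = E[N]*Var(X) + Var(N)*E[X]^2
= 41*2570083 + 15*19062^2
= 105373403 + 5450397660
= 5.5558e+09


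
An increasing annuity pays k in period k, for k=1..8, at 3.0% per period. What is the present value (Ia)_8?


(Ia)_n = sum_{k=1}^{n} k * v^k, v = 1/(1+i)
v = 0.970874
Sum computed term by term:
(Ia)_8 = 30.5003


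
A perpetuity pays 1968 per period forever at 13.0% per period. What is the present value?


PV = PMT / i
= 1968 / 0.13
= 15138.4615


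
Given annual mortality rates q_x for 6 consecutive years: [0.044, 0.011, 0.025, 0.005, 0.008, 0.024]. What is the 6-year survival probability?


p_k = 1 - q_k for each year
Survival = product of (1 - q_k)
= 0.956 * 0.989 * 0.975 * 0.995 * 0.992 * 0.976
= 0.8881


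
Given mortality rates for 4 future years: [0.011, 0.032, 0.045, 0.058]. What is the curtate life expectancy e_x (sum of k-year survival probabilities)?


e_x = sum_{k=1}^{n} k_p_x
k_p_x values:
  1_p_x = 0.989
  2_p_x = 0.957352
  3_p_x = 0.914271
  4_p_x = 0.861243
e_x = 3.7219


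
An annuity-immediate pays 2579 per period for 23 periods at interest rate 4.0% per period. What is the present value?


PV = PMT * (1 - (1+i)^(-n)) / i
= 2579 * (1 - (1+0.04)^(-23)) / 0.04
= 2579 * (1 - 0.405726) / 0.04
= 2579 * 14.856842
= 38315.7947


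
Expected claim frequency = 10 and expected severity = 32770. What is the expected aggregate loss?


E[S] = E[N] * E[X]
= 10 * 32770
= 327700


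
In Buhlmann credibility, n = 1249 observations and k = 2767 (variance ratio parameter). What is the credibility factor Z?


Z = n / (n + k)
= 1249 / (1249 + 2767)
= 1249 / 4016
= 0.311


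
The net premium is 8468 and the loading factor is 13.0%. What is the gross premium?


Gross = net * (1 + loading)
= 8468 * (1 + 0.13)
= 8468 * 1.13
= 9568.84


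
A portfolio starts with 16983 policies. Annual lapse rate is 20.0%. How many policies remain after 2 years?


remaining = initial * (1 - lapse)^years
= 16983 * (1 - 0.2)^2
= 16983 * 0.64
= 10869.12


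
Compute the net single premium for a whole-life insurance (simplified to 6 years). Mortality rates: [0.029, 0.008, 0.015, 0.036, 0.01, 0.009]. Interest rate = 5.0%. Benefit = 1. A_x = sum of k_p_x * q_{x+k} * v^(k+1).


v = 0.952381
Year 0: k_p_x=1.0, q=0.029, term=0.027619
Year 1: k_p_x=0.971, q=0.008, term=0.007046
Year 2: k_p_x=0.963232, q=0.015, term=0.012481
Year 3: k_p_x=0.948784, q=0.036, term=0.0281
Year 4: k_p_x=0.914627, q=0.01, term=0.007166
Year 5: k_p_x=0.905481, q=0.009, term=0.006081
A_x = 0.0885


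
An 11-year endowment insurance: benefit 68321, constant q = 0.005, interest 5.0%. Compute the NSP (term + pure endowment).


Term component = 2774.3672
Pure endowment = 11_p_x * v^11 * benefit = 0.946355 * 0.584679 * 68321 = 37802.9605
NSP = 40577.3278


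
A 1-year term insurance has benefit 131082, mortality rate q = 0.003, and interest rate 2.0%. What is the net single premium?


NSP = benefit * q * v
v = 1/(1+i) = 0.980392
NSP = 131082 * 0.003 * 0.980392
= 385.5353


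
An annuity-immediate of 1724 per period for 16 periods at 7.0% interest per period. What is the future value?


FV = PMT * ((1+i)^n - 1) / i
= 1724 * ((1.07)^16 - 1) / 0.07
= 1724 * (2.952164 - 1) / 0.07
= 48079.0043


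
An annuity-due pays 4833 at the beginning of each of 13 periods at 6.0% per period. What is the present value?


PV_due = PMT * (1-(1+i)^(-n))/i * (1+i)
PV_immediate = 42785.0168
PV_due = 42785.0168 * 1.06
= 45352.1178


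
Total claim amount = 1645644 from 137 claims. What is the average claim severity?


severity = total / number
= 1645644 / 137
= 12012.0


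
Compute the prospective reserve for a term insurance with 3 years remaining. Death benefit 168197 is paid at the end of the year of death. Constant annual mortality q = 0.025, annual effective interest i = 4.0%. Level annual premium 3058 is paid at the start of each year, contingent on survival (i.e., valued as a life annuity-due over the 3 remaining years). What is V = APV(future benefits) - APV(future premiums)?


v = 1/(1+i) = 0.961538
APV(future benefits) per unit = sum_{k=0}^{2} k_p_x * q * v^(k+1) = 0.067702
APV(future benefits) = 168197 * 0.067702 = 11387.2856
Life annuity-due factor ä_{x:3} = sum_{k=0}^{2} k_p_x * v^k = 2.816406
APV(future premiums) = 3058 * 2.816406 = 8612.5703
V = 11387.2856 - 8612.5703
= 2774.7153


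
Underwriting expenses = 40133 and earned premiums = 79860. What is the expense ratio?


Expense ratio = expenses / premiums
= 40133 / 79860
= 0.5025


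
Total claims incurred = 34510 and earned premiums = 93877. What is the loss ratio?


Loss ratio = claims / premiums
= 34510 / 93877
= 0.3676


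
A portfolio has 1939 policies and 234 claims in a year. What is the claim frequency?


frequency = claims / policies
= 234 / 1939
= 0.1207


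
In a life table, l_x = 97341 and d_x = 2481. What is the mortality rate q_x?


q_x = d_x / l_x
= 2481 / 97341
= 0.0255


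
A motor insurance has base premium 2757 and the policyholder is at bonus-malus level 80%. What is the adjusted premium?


adjusted = base * BM_level / 100
= 2757 * 80 / 100
= 2757 * 0.8
= 2205.6


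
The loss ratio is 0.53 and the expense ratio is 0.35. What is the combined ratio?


Combined ratio = loss ratio + expense ratio
= 0.53 + 0.35
= 0.88


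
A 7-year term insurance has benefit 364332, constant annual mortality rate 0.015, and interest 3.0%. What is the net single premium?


NSP = benefit * sum_{k=0}^{n-1} k_p_x * q * v^(k+1)
With constant q=0.015, v=0.970874
Sum = 0.089512
NSP = 364332 * 0.089512
= 32612.0688


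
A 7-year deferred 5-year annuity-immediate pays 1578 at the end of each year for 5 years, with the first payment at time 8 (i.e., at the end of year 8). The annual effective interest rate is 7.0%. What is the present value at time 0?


PV at time 7 of the 5-year annuity-immediate:
a_n = 1578 * (1-(1+0.07)^(-5))/0.07 = 6470.1116
Discount back 7 years to time 0:
PV = 6470.1116 * (1+0.07)^(-7)
= 6470.1116 * 0.62275
= 4029.2603


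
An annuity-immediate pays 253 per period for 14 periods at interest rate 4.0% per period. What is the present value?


PV = PMT * (1 - (1+i)^(-n)) / i
= 253 * (1 - (1+0.04)^(-14)) / 0.04
= 253 * (1 - 0.577475) / 0.04
= 253 * 10.563123
= 2672.4701


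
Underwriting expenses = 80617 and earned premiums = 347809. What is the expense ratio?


Expense ratio = expenses / premiums
= 80617 / 347809
= 0.2318


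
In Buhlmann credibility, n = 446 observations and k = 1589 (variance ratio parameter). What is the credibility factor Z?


Z = n / (n + k)
= 446 / (446 + 1589)
= 446 / 2035
= 0.2192


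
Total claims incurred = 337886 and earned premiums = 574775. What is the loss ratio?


Loss ratio = claims / premiums
= 337886 / 574775
= 0.5879


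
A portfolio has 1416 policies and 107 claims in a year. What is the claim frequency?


frequency = claims / policies
= 107 / 1416
= 0.0756


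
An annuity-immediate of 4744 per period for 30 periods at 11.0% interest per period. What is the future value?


FV = PMT * ((1+i)^n - 1) / i
= 4744 * ((1.11)^30 - 1) / 0.11
= 4744 * (22.892297 - 1) / 0.11
= 944155.0449


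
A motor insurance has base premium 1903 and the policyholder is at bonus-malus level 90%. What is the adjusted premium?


adjusted = base * BM_level / 100
= 1903 * 90 / 100
= 1903 * 0.9
= 1712.7


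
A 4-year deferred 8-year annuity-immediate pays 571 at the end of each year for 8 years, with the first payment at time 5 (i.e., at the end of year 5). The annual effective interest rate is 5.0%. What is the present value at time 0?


PV at time 4 of the 8-year annuity-immediate:
a_n = 571 * (1-(1+0.05)^(-8))/0.05 = 3690.4945
Discount back 4 years to time 0:
PV = 3690.4945 * (1+0.05)^(-4)
= 3690.4945 * 0.822702
= 3036.1789


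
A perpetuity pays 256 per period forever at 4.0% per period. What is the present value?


PV = PMT / i
= 256 / 0.04
= 6400.0


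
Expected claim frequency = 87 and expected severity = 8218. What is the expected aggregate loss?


E[S] = E[N] * E[X]
= 87 * 8218
= 714966


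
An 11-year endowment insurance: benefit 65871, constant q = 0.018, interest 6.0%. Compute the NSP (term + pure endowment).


Term component = 8643.5648
Pure endowment = 11_p_x * v^11 * benefit = 0.818892 * 0.526788 * 65871 = 28415.5525
NSP = 37059.1173


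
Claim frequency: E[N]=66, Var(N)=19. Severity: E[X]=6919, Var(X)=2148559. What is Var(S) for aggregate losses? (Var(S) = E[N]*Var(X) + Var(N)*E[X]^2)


Var(S) = E[N]*Var(X) + Var(N)*E[X]^2
= 66*2148559 + 19*6919^2
= 141804894 + 909578659
= 1.0514e+09


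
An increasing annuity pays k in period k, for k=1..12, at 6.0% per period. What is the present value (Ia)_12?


(Ia)_n = sum_{k=1}^{n} k * v^k, v = 1/(1+i)
v = 0.943396
Sum computed term by term:
(Ia)_12 = 48.7207


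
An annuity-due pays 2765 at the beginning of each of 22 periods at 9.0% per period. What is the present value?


PV_due = PMT * (1-(1+i)^(-n))/i * (1+i)
PV_immediate = 26108.3064
PV_due = 26108.3064 * 1.09
= 28458.0539


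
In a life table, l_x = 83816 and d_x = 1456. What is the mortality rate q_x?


q_x = d_x / l_x
= 1456 / 83816
= 0.0174


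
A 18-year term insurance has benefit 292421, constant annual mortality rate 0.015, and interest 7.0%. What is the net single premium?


NSP = benefit * sum_{k=0}^{n-1} k_p_x * q * v^(k+1)
With constant q=0.015, v=0.934579
Sum = 0.136695
NSP = 292421 * 0.136695
= 39972.492


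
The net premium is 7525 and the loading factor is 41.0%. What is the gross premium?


Gross = net * (1 + loading)
= 7525 * (1 + 0.41)
= 7525 * 1.41
= 10610.25


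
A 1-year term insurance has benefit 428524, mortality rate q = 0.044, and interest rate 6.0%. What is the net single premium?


NSP = benefit * q * v
v = 1/(1+i) = 0.943396
NSP = 428524 * 0.044 * 0.943396
= 17787.7887


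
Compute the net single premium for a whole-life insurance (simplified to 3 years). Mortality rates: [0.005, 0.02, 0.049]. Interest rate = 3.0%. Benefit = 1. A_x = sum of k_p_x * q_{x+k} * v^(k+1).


v = 0.970874
Year 0: k_p_x=1.0, q=0.005, term=0.004854
Year 1: k_p_x=0.995, q=0.02, term=0.018758
Year 2: k_p_x=0.9751, q=0.049, term=0.043725
A_x = 0.0673


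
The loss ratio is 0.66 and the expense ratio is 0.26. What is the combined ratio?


Combined ratio = loss ratio + expense ratio
= 0.66 + 0.26
= 0.92


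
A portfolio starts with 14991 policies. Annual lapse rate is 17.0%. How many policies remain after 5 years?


remaining = initial * (1 - lapse)^years
= 14991 * (1 - 0.17)^5
= 14991 * 0.393904
= 5905.0158


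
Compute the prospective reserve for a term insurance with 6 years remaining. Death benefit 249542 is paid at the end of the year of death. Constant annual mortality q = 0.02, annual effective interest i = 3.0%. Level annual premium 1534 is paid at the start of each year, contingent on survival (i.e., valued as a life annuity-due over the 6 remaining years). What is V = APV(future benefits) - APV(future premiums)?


v = 1/(1+i) = 0.970874
APV(future benefits) per unit = sum_{k=0}^{5} k_p_x * q * v^(k+1) = 0.103248
APV(future benefits) = 249542 * 0.103248 = 25764.8075
Life annuity-due factor ä_{x:6} = sum_{k=0}^{5} k_p_x * v^k = 5.317292
APV(future premiums) = 1534 * 5.317292 = 8156.7253
V = 25764.8075 - 8156.7253
= 17608.0821


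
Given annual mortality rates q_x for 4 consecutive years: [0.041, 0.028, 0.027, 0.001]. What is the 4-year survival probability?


p_k = 1 - q_k for each year
Survival = product of (1 - q_k)
= 0.959 * 0.972 * 0.973 * 0.999
= 0.9061


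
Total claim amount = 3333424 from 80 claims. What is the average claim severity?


severity = total / number
= 3333424 / 80
= 41667.8


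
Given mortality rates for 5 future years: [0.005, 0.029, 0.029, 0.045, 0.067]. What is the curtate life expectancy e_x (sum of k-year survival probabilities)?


e_x = sum_{k=1}^{n} k_p_x
k_p_x values:
  1_p_x = 0.995
  2_p_x = 0.966145
  3_p_x = 0.938127
  4_p_x = 0.895911
  5_p_x = 0.835885
e_x = 4.6311


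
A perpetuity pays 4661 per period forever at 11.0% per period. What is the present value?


PV = PMT / i
= 4661 / 0.11
= 42372.7273


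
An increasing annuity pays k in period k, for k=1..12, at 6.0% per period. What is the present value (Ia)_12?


(Ia)_n = sum_{k=1}^{n} k * v^k, v = 1/(1+i)
v = 0.943396
Sum computed term by term:
(Ia)_12 = 48.7207


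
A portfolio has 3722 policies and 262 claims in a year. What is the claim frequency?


frequency = claims / policies
= 262 / 3722
= 0.0704


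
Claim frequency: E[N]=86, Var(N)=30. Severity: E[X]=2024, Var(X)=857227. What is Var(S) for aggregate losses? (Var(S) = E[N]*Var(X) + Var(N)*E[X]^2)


Var(S) = E[N]*Var(X) + Var(N)*E[X]^2
= 86*857227 + 30*2024^2
= 73721522 + 122897280
= 1.9662e+08


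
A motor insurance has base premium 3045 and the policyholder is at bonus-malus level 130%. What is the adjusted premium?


adjusted = base * BM_level / 100
= 3045 * 130 / 100
= 3045 * 1.3
= 3958.5


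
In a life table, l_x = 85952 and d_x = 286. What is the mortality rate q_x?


q_x = d_x / l_x
= 286 / 85952
= 0.0033


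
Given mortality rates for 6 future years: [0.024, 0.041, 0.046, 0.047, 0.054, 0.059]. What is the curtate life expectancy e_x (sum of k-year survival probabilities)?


e_x = sum_{k=1}^{n} k_p_x
k_p_x values:
  1_p_x = 0.976
  2_p_x = 0.935984
  3_p_x = 0.892929
  4_p_x = 0.850961
  5_p_x = 0.805009
  6_p_x = 0.757514
e_x = 5.2184


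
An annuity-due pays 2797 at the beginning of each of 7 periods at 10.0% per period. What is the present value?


PV_due = PMT * (1-(1+i)^(-n))/i * (1+i)
PV_immediate = 13616.9674
PV_due = 13616.9674 * 1.1
= 14978.6642


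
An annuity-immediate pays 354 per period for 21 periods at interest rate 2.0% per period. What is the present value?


PV = PMT * (1 - (1+i)^(-n)) / i
= 354 * (1 - (1+0.02)^(-21)) / 0.02
= 354 * (1 - 0.659776) / 0.02
= 354 * 17.011209
= 6021.968


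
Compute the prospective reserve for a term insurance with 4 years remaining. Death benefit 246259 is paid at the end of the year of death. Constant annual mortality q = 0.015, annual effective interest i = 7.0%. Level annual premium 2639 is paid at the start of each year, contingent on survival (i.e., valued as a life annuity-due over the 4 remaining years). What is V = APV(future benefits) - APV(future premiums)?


v = 1/(1+i) = 0.934579
APV(future benefits) per unit = sum_{k=0}^{3} k_p_x * q * v^(k+1) = 0.04974
APV(future benefits) = 246259 * 0.04974 = 12248.8728
Life annuity-due factor ä_{x:4} = sum_{k=0}^{3} k_p_x * v^k = 3.548106
APV(future premiums) = 2639 * 3.548106 = 9363.4506
V = 12248.8728 - 9363.4506
= 2885.4222


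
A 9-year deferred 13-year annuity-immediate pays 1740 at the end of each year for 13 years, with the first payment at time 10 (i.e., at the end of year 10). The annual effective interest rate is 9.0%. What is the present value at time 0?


PV at time 9 of the 13-year annuity-immediate:
a_n = 1740 * (1-(1+0.09)^(-13))/0.09 = 13027.2128
Discount back 9 years to time 0:
PV = 13027.2128 * (1+0.09)^(-9)
= 13027.2128 * 0.460428
= 5998.0907


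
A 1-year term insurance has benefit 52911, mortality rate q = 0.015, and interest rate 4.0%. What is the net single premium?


NSP = benefit * q * v
v = 1/(1+i) = 0.961538
NSP = 52911 * 0.015 * 0.961538
= 763.1394


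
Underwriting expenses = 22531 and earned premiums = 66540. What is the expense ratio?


Expense ratio = expenses / premiums
= 22531 / 66540
= 0.3386


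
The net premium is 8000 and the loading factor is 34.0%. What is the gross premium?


Gross = net * (1 + loading)
= 8000 * (1 + 0.34)
= 8000 * 1.34
= 10720.0


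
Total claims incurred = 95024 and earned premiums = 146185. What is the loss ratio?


Loss ratio = claims / premiums
= 95024 / 146185
= 0.65


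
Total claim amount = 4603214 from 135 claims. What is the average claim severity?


severity = total / number
= 4603214 / 135
= 34097.8815


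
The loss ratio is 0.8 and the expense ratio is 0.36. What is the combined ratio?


Combined ratio = loss ratio + expense ratio
= 0.8 + 0.36
= 1.16


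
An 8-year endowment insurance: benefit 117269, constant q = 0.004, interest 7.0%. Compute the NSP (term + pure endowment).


Term component = 2766.005
Pure endowment = 8_p_x * v^8 * benefit = 0.968444 * 0.582009 * 117269 = 66097.907
NSP = 68863.912


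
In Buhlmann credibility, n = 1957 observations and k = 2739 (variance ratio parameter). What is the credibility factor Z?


Z = n / (n + k)
= 1957 / (1957 + 2739)
= 1957 / 4696
= 0.4167


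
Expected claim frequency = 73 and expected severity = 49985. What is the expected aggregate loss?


E[S] = E[N] * E[X]
= 73 * 49985
= 3.6489e+06


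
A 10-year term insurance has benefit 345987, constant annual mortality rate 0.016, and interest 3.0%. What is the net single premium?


NSP = benefit * sum_{k=0}^{n-1} k_p_x * q * v^(k+1)
With constant q=0.016, v=0.970874
Sum = 0.127563
NSP = 345987 * 0.127563
= 44135.2859


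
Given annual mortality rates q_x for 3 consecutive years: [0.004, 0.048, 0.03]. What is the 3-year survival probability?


p_k = 1 - q_k for each year
Survival = product of (1 - q_k)
= 0.996 * 0.952 * 0.97
= 0.9197


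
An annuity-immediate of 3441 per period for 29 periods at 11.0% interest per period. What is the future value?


FV = PMT * ((1+i)^n - 1) / i
= 3441 * ((1.11)^29 - 1) / 0.11
= 3441 * (20.623691 - 1) / 0.11
= 613864.7216


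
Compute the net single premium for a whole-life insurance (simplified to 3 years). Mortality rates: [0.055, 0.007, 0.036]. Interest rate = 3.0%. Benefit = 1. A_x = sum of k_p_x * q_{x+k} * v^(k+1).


v = 0.970874
Year 0: k_p_x=1.0, q=0.055, term=0.053398
Year 1: k_p_x=0.945, q=0.007, term=0.006235
Year 2: k_p_x=0.938385, q=0.036, term=0.030915
A_x = 0.0905


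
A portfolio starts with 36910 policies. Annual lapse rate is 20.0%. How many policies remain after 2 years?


remaining = initial * (1 - lapse)^years
= 36910 * (1 - 0.2)^2
= 36910 * 0.64
= 23622.4


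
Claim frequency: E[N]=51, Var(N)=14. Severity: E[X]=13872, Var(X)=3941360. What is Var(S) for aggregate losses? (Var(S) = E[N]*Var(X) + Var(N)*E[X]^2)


Var(S) = E[N]*Var(X) + Var(N)*E[X]^2
= 51*3941360 + 14*13872^2
= 201009360 + 2694053376
= 2.8951e+09


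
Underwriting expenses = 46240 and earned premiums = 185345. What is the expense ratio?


Expense ratio = expenses / premiums
= 46240 / 185345
= 0.2495


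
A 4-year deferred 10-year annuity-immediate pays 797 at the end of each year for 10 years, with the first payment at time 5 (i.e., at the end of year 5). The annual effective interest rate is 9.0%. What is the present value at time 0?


PV at time 4 of the 10-year annuity-immediate:
a_n = 797 * (1-(1+0.09)^(-10))/0.09 = 5114.8732
Discount back 4 years to time 0:
PV = 5114.8732 * (1+0.09)^(-4)
= 5114.8732 * 0.708425
= 3623.5051


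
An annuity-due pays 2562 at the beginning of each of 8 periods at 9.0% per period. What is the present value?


PV_due = PMT * (1-(1+i)^(-n))/i * (1+i)
PV_immediate = 14180.2066
PV_due = 14180.2066 * 1.09
= 15456.4252


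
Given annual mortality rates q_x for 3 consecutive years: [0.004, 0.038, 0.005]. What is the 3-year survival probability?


p_k = 1 - q_k for each year
Survival = product of (1 - q_k)
= 0.996 * 0.962 * 0.995
= 0.9534


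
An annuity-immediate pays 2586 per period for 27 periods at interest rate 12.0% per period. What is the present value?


PV = PMT * (1 - (1+i)^(-n)) / i
= 2586 * (1 - (1+0.12)^(-27)) / 0.12
= 2586 * (1 - 0.046894) / 0.12
= 2586 * 7.942554
= 20539.4434


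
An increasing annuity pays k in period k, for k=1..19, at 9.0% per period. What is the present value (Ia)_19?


(Ia)_n = sum_{k=1}^{n} k * v^k, v = 1/(1+i)
v = 0.917431
Sum computed term by term:
(Ia)_19 = 67.3369


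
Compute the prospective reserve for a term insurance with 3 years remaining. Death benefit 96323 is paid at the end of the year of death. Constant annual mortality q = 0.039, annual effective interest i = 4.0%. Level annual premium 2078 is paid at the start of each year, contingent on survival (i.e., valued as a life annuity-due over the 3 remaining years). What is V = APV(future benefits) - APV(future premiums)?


v = 1/(1+i) = 0.961538
APV(future benefits) per unit = sum_{k=0}^{2} k_p_x * q * v^(k+1) = 0.104171
APV(future benefits) = 96323 * 0.104171 = 10034.0351
Life annuity-due factor ä_{x:3} = sum_{k=0}^{2} k_p_x * v^k = 2.777886
APV(future premiums) = 2078 * 2.777886 = 5772.4462
V = 10034.0351 - 5772.4462
= 4261.5889


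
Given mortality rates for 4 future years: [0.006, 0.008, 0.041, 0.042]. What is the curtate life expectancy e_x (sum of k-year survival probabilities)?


e_x = sum_{k=1}^{n} k_p_x
k_p_x values:
  1_p_x = 0.994
  2_p_x = 0.986048
  3_p_x = 0.94562
  4_p_x = 0.905904
e_x = 3.8316


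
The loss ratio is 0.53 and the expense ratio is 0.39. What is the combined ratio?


Combined ratio = loss ratio + expense ratio
= 0.53 + 0.39
= 0.92


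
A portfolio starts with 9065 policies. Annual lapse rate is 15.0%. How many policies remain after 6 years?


remaining = initial * (1 - lapse)^years
= 9065 * (1 - 0.15)^6
= 9065 * 0.37715
= 3418.8604


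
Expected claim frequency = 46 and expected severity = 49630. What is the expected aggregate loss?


E[S] = E[N] * E[X]
= 46 * 49630
= 2.2830e+06


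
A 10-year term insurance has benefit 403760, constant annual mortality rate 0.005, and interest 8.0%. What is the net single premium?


NSP = benefit * sum_{k=0}^{n-1} k_p_x * q * v^(k+1)
With constant q=0.005, v=0.925926
Sum = 0.032909
NSP = 403760 * 0.032909
= 13287.3136


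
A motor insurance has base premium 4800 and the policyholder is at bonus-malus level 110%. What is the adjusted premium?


adjusted = base * BM_level / 100
= 4800 * 110 / 100
= 4800 * 1.1
= 5280.0


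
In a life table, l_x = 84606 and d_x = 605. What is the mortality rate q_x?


q_x = d_x / l_x
= 605 / 84606
= 0.0072


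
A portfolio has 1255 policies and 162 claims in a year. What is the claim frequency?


frequency = claims / policies
= 162 / 1255
= 0.1291


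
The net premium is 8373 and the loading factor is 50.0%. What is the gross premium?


Gross = net * (1 + loading)
= 8373 * (1 + 0.5)
= 8373 * 1.5
= 12559.5


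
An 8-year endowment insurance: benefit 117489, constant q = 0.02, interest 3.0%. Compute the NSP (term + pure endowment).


Term component = 15433.3463
Pure endowment = 8_p_x * v^8 * benefit = 0.850763 * 0.789409 * 117489 = 78905.6343
NSP = 94338.9806


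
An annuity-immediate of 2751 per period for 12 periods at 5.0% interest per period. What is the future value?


FV = PMT * ((1+i)^n - 1) / i
= 2751 * ((1.05)^12 - 1) / 0.05
= 2751 * (1.795856 - 1) / 0.05
= 43788.0151


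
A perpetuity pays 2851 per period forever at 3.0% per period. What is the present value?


PV = PMT / i
= 2851 / 0.03
= 95033.3333


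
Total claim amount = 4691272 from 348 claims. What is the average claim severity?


severity = total / number
= 4691272 / 348
= 13480.6667


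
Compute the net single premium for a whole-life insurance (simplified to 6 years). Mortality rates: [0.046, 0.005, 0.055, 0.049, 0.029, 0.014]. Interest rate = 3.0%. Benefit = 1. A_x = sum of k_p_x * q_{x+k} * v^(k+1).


v = 0.970874
Year 0: k_p_x=1.0, q=0.046, term=0.04466
Year 1: k_p_x=0.954, q=0.005, term=0.004496
Year 2: k_p_x=0.94923, q=0.055, term=0.047777
Year 3: k_p_x=0.897022, q=0.049, term=0.039053
Year 4: k_p_x=0.853068, q=0.029, term=0.02134
Year 5: k_p_x=0.828329, q=0.014, term=0.009712
A_x = 0.167


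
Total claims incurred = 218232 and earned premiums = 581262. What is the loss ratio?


Loss ratio = claims / premiums
= 218232 / 581262
= 0.3754


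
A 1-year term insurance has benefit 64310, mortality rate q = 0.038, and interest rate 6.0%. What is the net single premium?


NSP = benefit * q * v
v = 1/(1+i) = 0.943396
NSP = 64310 * 0.038 * 0.943396
= 2305.4528


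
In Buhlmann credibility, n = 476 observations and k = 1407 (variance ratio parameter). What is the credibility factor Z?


Z = n / (n + k)
= 476 / (476 + 1407)
= 476 / 1883
= 0.2528


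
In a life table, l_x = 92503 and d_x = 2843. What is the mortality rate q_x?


q_x = d_x / l_x
= 2843 / 92503
= 0.0307


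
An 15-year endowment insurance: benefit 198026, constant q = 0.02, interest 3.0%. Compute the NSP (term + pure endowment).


Term component = 41659.9651
Pure endowment = 15_p_x * v^15 * benefit = 0.738569 * 0.641862 * 198026 = 93876.0872
NSP = 135536.0523


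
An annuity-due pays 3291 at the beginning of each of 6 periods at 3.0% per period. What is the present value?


PV_due = PMT * (1-(1+i)^(-n))/i * (1+i)
PV_immediate = 17827.977
PV_due = 17827.977 * 1.03
= 18362.8164


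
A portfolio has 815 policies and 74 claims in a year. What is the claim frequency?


frequency = claims / policies
= 74 / 815
= 0.0908


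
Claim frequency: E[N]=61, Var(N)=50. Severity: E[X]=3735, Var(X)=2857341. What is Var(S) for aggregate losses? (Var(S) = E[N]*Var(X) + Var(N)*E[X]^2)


Var(S) = E[N]*Var(X) + Var(N)*E[X]^2
= 61*2857341 + 50*3735^2
= 174297801 + 697511250
= 8.7181e+08


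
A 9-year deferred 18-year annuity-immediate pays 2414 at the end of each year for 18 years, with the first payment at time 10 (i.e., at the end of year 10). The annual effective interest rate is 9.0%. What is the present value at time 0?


PV at time 9 of the 18-year annuity-immediate:
a_n = 2414 * (1-(1+0.09)^(-18))/0.09 = 21136.079
Discount back 9 years to time 0:
PV = 21136.079 * (1+0.09)^(-9)
= 21136.079 * 0.460428
= 9731.6379


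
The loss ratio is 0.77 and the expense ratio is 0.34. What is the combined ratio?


Combined ratio = loss ratio + expense ratio
= 0.77 + 0.34
= 1.11


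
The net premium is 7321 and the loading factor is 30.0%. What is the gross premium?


Gross = net * (1 + loading)
= 7321 * (1 + 0.3)
= 7321 * 1.3
= 9517.3


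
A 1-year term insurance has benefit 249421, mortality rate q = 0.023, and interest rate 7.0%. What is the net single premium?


NSP = benefit * q * v
v = 1/(1+i) = 0.934579
NSP = 249421 * 0.023 * 0.934579
= 5361.386


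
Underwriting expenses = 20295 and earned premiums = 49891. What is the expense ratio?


Expense ratio = expenses / premiums
= 20295 / 49891
= 0.4068


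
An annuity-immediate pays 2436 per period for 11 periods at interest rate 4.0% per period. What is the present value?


PV = PMT * (1 - (1+i)^(-n)) / i
= 2436 * (1 - (1+0.04)^(-11)) / 0.04
= 2436 * (1 - 0.649581) / 0.04
= 2436 * 8.760477
= 21340.5213


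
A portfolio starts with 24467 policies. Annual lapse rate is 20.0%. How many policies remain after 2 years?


remaining = initial * (1 - lapse)^years
= 24467 * (1 - 0.2)^2
= 24467 * 0.64
= 15658.88


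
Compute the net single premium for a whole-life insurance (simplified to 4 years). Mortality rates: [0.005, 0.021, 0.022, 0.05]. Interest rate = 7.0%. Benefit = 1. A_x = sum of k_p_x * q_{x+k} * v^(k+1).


v = 0.934579
Year 0: k_p_x=1.0, q=0.005, term=0.004673
Year 1: k_p_x=0.995, q=0.021, term=0.018251
Year 2: k_p_x=0.974105, q=0.022, term=0.017494
Year 3: k_p_x=0.952675, q=0.05, term=0.03634
A_x = 0.0768


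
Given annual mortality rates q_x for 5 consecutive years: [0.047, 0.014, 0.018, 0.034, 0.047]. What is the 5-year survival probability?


p_k = 1 - q_k for each year
Survival = product of (1 - q_k)
= 0.953 * 0.986 * 0.982 * 0.966 * 0.953
= 0.8495


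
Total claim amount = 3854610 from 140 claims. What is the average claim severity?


severity = total / number
= 3854610 / 140
= 27532.9286


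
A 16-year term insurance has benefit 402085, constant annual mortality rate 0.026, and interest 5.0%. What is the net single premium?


NSP = benefit * sum_{k=0}^{n-1} k_p_x * q * v^(k+1)
With constant q=0.026, v=0.952381
Sum = 0.239286
NSP = 402085 * 0.239286
= 96213.331


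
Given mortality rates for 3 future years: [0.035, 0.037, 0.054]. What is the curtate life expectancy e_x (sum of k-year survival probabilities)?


e_x = sum_{k=1}^{n} k_p_x
k_p_x values:
  1_p_x = 0.965
  2_p_x = 0.929295
  3_p_x = 0.879113
e_x = 2.7734


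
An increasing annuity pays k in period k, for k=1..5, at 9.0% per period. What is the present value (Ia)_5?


(Ia)_n = sum_{k=1}^{n} k * v^k, v = 1/(1+i)
v = 0.917431
Sum computed term by term:
(Ia)_5 = 11.0007


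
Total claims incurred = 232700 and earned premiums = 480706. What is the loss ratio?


Loss ratio = claims / premiums
= 232700 / 480706
= 0.4841


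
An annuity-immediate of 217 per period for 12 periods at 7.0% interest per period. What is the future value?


FV = PMT * ((1+i)^n - 1) / i
= 217 * ((1.07)^12 - 1) / 0.07
= 217 * (2.252192 - 1) / 0.07
= 3881.7939


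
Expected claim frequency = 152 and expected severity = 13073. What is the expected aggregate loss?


E[S] = E[N] * E[X]
= 152 * 13073
= 1.9871e+06
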